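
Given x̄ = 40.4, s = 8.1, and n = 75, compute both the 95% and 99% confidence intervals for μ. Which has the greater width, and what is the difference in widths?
99% CI is wider by 1.22

df = 74
95% CI: t* = 1.993, (38.54, 42.26), width = 2 · t* · s/√n = 3.73
99% CI: t* = 2.644, (37.93, 42.87), width = 2 · t* · s/√n = 4.95

The 99% CI is wider by 4.95 - 3.73 = 1.22.
Higher confidence requires a wider interval.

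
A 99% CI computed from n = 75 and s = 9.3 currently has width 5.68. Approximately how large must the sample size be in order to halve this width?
n ≈ 300

CI width ∝ 1/√n
To reduce width by factor 2, need √n to grow by 2 → need 2² = 4 times as many samples.

Current: n = 75, width = 5.68
New: n = 300, width ≈ 2.78

Width reduced by factor of 5.68/2.78 = 2.04.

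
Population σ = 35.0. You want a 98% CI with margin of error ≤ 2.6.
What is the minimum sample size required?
n ≥ 981

For margin E ≤ 2.6:
n ≥ (z* · σ / E)²
n ≥ (2.326 · 35.0 / 2.6)²
n ≥ 980.41

Minimum n = 981 (rounding up)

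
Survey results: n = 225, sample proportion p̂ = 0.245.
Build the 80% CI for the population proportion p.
(0.208, 0.282)

Proportion CI:
SE = √(p̂(1-p̂)/n) = √(0.245 · 0.755 / 225) = 0.02867

z* = 1.282
Margin = z* · SE = 1.282 · 0.02867 = 0.0368

CI: 0.245 ± 0.0368 = (0.208, 0.282)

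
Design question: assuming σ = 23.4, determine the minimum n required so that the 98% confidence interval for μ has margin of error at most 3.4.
n ≥ 257

For margin E ≤ 3.4:
n ≥ (z* · σ / E)²
n ≥ (2.326 · 23.4 / 3.4)²
n ≥ 256.27

Minimum n = 257 (rounding up)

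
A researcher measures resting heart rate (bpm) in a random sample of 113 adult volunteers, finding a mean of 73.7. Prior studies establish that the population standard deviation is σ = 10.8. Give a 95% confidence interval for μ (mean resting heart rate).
(71.71, 75.69)

z-interval (σ known):
z* = 1.960 for 95% confidence

Margin of error = z* · σ/√n = 1.960 · 10.8/√113 = 1.99

CI: (73.7 - 1.99, 73.7 + 1.99) = (71.71, 75.69)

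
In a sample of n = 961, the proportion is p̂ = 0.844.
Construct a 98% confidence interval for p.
(0.817, 0.871)

Proportion CI:
SE = √(p̂(1-p̂)/n) = √(0.844 · 0.156 / 961) = 0.01171

z* = 2.326
Margin = z* · SE = 2.326 · 0.01171 = 0.0272

CI: 0.844 ± 0.0272 = (0.817, 0.871)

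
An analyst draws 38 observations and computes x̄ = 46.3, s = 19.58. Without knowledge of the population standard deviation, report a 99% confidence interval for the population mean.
(37.68, 54.92)

t-interval (σ unknown):
df = n - 1 = 37
t* = 2.715 for 99% confidence

Margin of error = t* · s/√n = 2.715 · 19.58/√38 = 8.62

CI: (37.68, 54.92)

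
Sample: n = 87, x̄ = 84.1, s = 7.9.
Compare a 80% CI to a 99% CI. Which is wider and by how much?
99% CI is wider by 2.27

df = 86
80% CI: t* = 1.291, (83.01, 85.19), width = 2 · t* · s/√n = 2.19
99% CI: t* = 2.634, (81.87, 86.33), width = 2 · t* · s/√n = 4.46

The 99% CI is wider by 4.46 - 2.19 = 2.27.
Higher confidence requires a wider interval.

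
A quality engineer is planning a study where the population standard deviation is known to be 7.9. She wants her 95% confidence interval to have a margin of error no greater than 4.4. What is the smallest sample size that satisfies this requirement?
n ≥ 13

For margin E ≤ 4.4:
n ≥ (z* · σ / E)²
n ≥ (1.960 · 7.9 / 4.4)²
n ≥ 12.38

Minimum n = 13 (rounding up)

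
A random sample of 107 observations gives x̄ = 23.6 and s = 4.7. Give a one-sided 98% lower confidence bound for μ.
μ ≥ 22.66

Lower bound (one-sided):
t* = 2.079 (one-sided for 98%)
Lower bound = x̄ - t* · s/√n = 23.6 - 2.079 · 4.7/√107 = 22.66

We are 98% confident that μ ≥ 22.66.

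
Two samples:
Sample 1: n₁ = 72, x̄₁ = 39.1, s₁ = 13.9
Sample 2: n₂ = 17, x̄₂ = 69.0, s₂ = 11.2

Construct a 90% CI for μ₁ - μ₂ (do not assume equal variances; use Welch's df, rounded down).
(-35.30, -24.50)

Difference: x̄₁ - x̄₂ = -29.90
SE = √(s₁²/n₁ + s₂²/n₂) = √(13.9²/72 + 11.2²/17) = 3.1721
df = 28.89 → 28 (Welch–Satterthwaite, rounded down)
t* = 1.701

CI: -29.90 ± 1.701 · 3.1721 = -29.90 ± 5.40 = (-35.30, -24.50)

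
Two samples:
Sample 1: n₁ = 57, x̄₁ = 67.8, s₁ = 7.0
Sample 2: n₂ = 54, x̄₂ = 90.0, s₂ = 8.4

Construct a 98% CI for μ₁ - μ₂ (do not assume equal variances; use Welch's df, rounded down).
(-25.68, -18.72)

Difference: x̄₁ - x̄₂ = -22.20
SE = √(s₁²/n₁ + s₂²/n₂) = √(7.0²/57 + 8.4²/54) = 1.4718
df = 103.34 → 103 (Welch–Satterthwaite, rounded down)
t* = 2.363

CI: -22.20 ± 2.363 · 1.4718 = -22.20 ± 3.48 = (-25.68, -18.72)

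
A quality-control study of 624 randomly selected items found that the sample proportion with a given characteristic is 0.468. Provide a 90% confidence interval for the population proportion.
(0.435, 0.501)

Proportion CI:
SE = √(p̂(1-p̂)/n) = √(0.468 · 0.532 / 624) = 0.01997

z* = 1.645
Margin = z* · SE = 1.645 · 0.01997 = 0.0329

CI: 0.468 ± 0.0329 = (0.435, 0.501)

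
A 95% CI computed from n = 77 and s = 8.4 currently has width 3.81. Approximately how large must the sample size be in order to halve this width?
n ≈ 308

CI width ∝ 1/√n
To reduce width by factor 2, need √n to grow by 2 → need 2² = 4 times as many samples.

Current: n = 77, width = 3.81
New: n = 308, width ≈ 1.88

Width reduced by factor of 3.81/1.88 = 2.03.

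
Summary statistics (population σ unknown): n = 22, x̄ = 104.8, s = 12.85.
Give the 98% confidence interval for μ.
(97.90, 111.70)

t-interval (σ unknown):
df = n - 1 = 21
t* = 2.518 for 98% confidence

Margin of error = t* · s/√n = 2.518 · 12.85/√22 = 6.90

CI: (97.90, 111.70)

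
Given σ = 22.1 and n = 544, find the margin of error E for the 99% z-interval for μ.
Margin of error = 2.44

Margin of error = z* · σ/√n
= 2.576 · 22.1/√544
= 2.576 · 22.1/23.3238
= 2.44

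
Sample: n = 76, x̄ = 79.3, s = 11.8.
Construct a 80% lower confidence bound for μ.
μ ≥ 78.15

Lower bound (one-sided):
t* = 0.846 (one-sided for 80%)
Lower bound = x̄ - t* · s/√n = 79.3 - 0.846 · 11.8/√76 = 78.15

We are 80% confident that μ ≥ 78.15.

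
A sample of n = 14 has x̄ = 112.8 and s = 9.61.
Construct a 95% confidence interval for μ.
(107.25, 118.35)

t-interval (σ unknown):
df = n - 1 = 13
t* = 2.160 for 95% confidence

Margin of error = t* · s/√n = 2.160 · 9.61/√14 = 5.55

CI: (107.25, 118.35)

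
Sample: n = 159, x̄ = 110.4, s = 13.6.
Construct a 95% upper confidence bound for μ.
μ ≤ 112.19

Upper bound (one-sided):
t* = 1.655 (one-sided for 95%)
Upper bound = x̄ + t* · s/√n = 110.4 + 1.655 · 13.6/√159 = 112.19

We are 95% confident that μ ≤ 112.19.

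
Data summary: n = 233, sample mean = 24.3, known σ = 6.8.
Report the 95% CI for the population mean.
(23.43, 25.17)

z-interval (σ known):
z* = 1.960 for 95% confidence

Margin of error = z* · σ/√n = 1.960 · 6.8/√233 = 0.87

CI: (24.3 - 0.87, 24.3 + 0.87) = (23.43, 25.17)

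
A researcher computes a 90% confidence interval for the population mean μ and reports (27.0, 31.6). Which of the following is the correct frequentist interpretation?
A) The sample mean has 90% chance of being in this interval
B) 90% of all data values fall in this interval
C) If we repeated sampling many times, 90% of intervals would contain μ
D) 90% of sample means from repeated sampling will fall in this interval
C

A) Wrong — x̄ is observed and sits in the interval by construction.
B) Wrong — a CI is about the parameter μ, not individual data values.
C) Correct — this is the frequentist long-run coverage interpretation.
D) Wrong — coverage applies to intervals containing μ, not to future x̄ values.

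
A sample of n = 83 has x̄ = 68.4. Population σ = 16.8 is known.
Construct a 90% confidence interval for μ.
(65.37, 71.43)

z-interval (σ known):
z* = 1.645 for 90% confidence

Margin of error = z* · σ/√n = 1.645 · 16.8/√83 = 3.03

CI: (68.4 - 3.03, 68.4 + 3.03) = (65.37, 71.43)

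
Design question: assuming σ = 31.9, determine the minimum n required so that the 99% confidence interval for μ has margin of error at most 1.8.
n ≥ 2085

For margin E ≤ 1.8:
n ≥ (z* · σ / E)²
n ≥ (2.576 · 31.9 / 1.8)²
n ≥ 2084.15

Minimum n = 2085 (rounding up)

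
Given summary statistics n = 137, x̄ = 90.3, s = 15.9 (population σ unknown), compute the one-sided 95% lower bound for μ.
μ ≥ 88.05

Lower bound (one-sided):
t* = 1.656 (one-sided for 95%)
Lower bound = x̄ - t* · s/√n = 90.3 - 1.656 · 15.9/√137 = 88.05

We are 95% confident that μ ≥ 88.05.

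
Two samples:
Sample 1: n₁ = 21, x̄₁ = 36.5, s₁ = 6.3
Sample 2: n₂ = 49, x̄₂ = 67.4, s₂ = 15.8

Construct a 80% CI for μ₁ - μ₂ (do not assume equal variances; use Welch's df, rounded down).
(-34.32, -27.48)

Difference: x̄₁ - x̄₂ = -30.90
SE = √(s₁²/n₁ + s₂²/n₂) = √(6.3²/21 + 15.8²/49) = 2.6429
df = 67.82 → 67 (Welch–Satterthwaite, rounded down)
t* = 1.294

CI: -30.90 ± 1.294 · 2.6429 = -30.90 ± 3.42 = (-34.32, -27.48)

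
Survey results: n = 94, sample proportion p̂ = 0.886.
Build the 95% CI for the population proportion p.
(0.822, 0.950)

Proportion CI:
SE = √(p̂(1-p̂)/n) = √(0.886 · 0.114 / 94) = 0.03278

z* = 1.960
Margin = z* · SE = 1.960 · 0.03278 = 0.0642

CI: 0.886 ± 0.0642 = (0.822, 0.950)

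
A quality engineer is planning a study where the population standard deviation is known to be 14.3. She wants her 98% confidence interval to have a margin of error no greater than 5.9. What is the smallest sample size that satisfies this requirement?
n ≥ 32

For margin E ≤ 5.9:
n ≥ (z* · σ / E)²
n ≥ (2.326 · 14.3 / 5.9)²
n ≥ 31.78

Minimum n = 32 (rounding up)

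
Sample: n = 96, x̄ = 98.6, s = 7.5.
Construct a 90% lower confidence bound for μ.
μ ≥ 97.61

Lower bound (one-sided):
t* = 1.291 (one-sided for 90%)
Lower bound = x̄ - t* · s/√n = 98.6 - 1.291 · 7.5/√96 = 97.61

We are 90% confident that μ ≥ 97.61.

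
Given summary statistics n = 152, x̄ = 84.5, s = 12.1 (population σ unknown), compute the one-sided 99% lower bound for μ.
μ ≥ 82.19

Lower bound (one-sided):
t* = 2.351 (one-sided for 99%)
Lower bound = x̄ - t* · s/√n = 84.5 - 2.351 · 12.1/√152 = 82.19

We are 99% confident that μ ≥ 82.19.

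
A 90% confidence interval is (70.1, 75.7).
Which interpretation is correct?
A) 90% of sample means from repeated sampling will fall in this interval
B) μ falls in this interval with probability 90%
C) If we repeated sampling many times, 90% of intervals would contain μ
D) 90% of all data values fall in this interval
C

A) Wrong — coverage applies to intervals containing μ, not to future x̄ values.
B) Wrong — μ is fixed; the randomness lives in the interval, not in μ.
C) Correct — this is the frequentist long-run coverage interpretation.
D) Wrong — a CI is about the parameter μ, not individual data values.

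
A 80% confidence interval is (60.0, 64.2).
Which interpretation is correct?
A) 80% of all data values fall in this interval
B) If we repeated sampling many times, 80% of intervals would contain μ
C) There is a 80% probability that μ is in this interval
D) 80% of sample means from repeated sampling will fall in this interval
B

A) Wrong — a CI is about the parameter μ, not individual data values.
B) Correct — this is the frequentist long-run coverage interpretation.
C) Wrong — μ is fixed; the randomness lives in the interval, not in μ.
D) Wrong — coverage applies to intervals containing μ, not to future x̄ values.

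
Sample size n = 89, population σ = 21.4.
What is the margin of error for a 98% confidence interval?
Margin of error = 5.28

Margin of error = z* · σ/√n
= 2.326 · 21.4/√89
= 2.326 · 21.4/9.4340
= 5.28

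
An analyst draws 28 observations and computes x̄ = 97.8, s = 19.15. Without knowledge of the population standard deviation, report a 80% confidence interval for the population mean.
(93.04, 102.56)

t-interval (σ unknown):
df = n - 1 = 27
t* = 1.314 for 80% confidence

Margin of error = t* · s/√n = 1.314 · 19.15/√28 = 4.76

CI: (93.04, 102.56)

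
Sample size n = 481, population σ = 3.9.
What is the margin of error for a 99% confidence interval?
Margin of error = 0.46

Margin of error = z* · σ/√n
= 2.576 · 3.9/√481
= 2.576 · 3.9/21.9317
= 0.46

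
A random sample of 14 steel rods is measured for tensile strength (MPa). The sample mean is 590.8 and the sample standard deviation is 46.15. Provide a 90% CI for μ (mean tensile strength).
(568.96, 612.64)

t-interval (σ unknown):
df = n - 1 = 13
t* = 1.771 for 90% confidence

Margin of error = t* · s/√n = 1.771 · 46.15/√14 = 21.84

CI: (568.96, 612.64)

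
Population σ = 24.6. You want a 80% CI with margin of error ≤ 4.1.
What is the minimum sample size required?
n ≥ 60

For margin E ≤ 4.1:
n ≥ (z* · σ / E)²
n ≥ (1.282 · 24.6 / 4.1)²
n ≥ 59.17

Minimum n = 60 (rounding up)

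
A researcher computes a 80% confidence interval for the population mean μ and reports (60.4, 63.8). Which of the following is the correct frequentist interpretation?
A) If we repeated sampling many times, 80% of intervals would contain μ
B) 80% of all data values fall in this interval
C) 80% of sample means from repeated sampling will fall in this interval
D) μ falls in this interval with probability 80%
A

A) Correct — this is the frequentist long-run coverage interpretation.
B) Wrong — a CI is about the parameter μ, not individual data values.
C) Wrong — coverage applies to intervals containing μ, not to future x̄ values.
D) Wrong — μ is fixed; the randomness lives in the interval, not in μ.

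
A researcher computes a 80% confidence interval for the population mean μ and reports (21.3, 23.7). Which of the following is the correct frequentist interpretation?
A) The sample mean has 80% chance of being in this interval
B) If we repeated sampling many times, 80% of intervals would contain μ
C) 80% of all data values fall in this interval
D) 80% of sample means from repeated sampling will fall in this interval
B

A) Wrong — x̄ is observed and sits in the interval by construction.
B) Correct — this is the frequentist long-run coverage interpretation.
C) Wrong — a CI is about the parameter μ, not individual data values.
D) Wrong — coverage applies to intervals containing μ, not to future x̄ values.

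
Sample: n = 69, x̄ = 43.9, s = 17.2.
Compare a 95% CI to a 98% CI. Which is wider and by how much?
98% CI is wider by 1.60

df = 68
95% CI: t* = 1.995, (39.77, 48.03), width = 2 · t* · s/√n = 8.26
98% CI: t* = 2.382, (38.97, 48.83), width = 2 · t* · s/√n = 9.86

The 98% CI is wider by 9.86 - 8.26 = 1.60.
Higher confidence requires a wider interval.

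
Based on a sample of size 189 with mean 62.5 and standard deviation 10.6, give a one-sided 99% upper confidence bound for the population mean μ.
μ ≤ 64.31

Upper bound (one-sided):
t* = 2.346 (one-sided for 99%)
Upper bound = x̄ + t* · s/√n = 62.5 + 2.346 · 10.6/√189 = 64.31

We are 99% confident that μ ≤ 64.31.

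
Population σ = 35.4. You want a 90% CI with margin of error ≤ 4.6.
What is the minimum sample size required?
n ≥ 161

For margin E ≤ 4.6:
n ≥ (z* · σ / E)²
n ≥ (1.645 · 35.4 / 4.6)²
n ≥ 160.26

Minimum n = 161 (rounding up)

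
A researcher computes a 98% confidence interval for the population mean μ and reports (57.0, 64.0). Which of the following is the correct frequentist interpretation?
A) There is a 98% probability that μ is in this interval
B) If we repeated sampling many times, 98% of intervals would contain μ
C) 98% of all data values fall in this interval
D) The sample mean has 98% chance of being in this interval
B

A) Wrong — μ is fixed; the randomness lives in the interval, not in μ.
B) Correct — this is the frequentist long-run coverage interpretation.
C) Wrong — a CI is about the parameter μ, not individual data values.
D) Wrong — x̄ is observed and sits in the interval by construction.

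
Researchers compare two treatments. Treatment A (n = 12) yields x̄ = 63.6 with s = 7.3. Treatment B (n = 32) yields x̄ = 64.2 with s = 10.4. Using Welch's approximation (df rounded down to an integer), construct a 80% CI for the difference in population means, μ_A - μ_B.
(-4.27, 3.07)

Difference: x̄₁ - x̄₂ = -0.60
SE = √(s₁²/n₁ + s₂²/n₂) = √(7.3²/12 + 10.4²/32) = 2.7966
df = 28.30 → 28 (Welch–Satterthwaite, rounded down)
t* = 1.313

CI: -0.60 ± 1.313 · 2.7966 = -0.60 ± 3.67 = (-4.27, 3.07)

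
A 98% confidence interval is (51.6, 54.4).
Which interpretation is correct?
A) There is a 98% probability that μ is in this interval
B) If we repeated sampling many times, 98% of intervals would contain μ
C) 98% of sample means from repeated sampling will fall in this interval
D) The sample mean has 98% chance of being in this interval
B

A) Wrong — μ is fixed; the randomness lives in the interval, not in μ.
B) Correct — this is the frequentist long-run coverage interpretation.
C) Wrong — coverage applies to intervals containing μ, not to future x̄ values.
D) Wrong — x̄ is observed and sits in the interval by construction.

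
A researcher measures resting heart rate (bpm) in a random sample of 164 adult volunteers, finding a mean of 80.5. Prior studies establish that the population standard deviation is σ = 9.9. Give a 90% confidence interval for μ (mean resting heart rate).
(79.23, 81.77)

z-interval (σ known):
z* = 1.645 for 90% confidence

Margin of error = z* · σ/√n = 1.645 · 9.9/√164 = 1.27

CI: (80.5 - 1.27, 80.5 + 1.27) = (79.23, 81.77)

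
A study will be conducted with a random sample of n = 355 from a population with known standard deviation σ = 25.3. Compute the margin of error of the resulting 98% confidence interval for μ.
Margin of error = 3.12

Margin of error = z* · σ/√n
= 2.326 · 25.3/√355
= 2.326 · 25.3/18.8414
= 3.12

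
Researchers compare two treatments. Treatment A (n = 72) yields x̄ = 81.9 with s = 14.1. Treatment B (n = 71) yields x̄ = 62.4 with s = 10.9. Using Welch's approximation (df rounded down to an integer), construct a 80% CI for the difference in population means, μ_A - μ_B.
(16.79, 22.21)

Difference: x̄₁ - x̄₂ = 19.50
SE = √(s₁²/n₁ + s₂²/n₂) = √(14.1²/72 + 10.9²/71) = 2.1059
df = 133.43 → 133 (Welch–Satterthwaite, rounded down)
t* = 1.288

CI: 19.50 ± 1.288 · 2.1059 = 19.50 ± 2.71 = (16.79, 22.21)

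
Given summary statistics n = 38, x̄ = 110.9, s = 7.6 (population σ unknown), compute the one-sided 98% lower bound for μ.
μ ≥ 108.28

Lower bound (one-sided):
t* = 2.129 (one-sided for 98%)
Lower bound = x̄ - t* · s/√n = 110.9 - 2.129 · 7.6/√38 = 108.28

We are 98% confident that μ ≥ 108.28.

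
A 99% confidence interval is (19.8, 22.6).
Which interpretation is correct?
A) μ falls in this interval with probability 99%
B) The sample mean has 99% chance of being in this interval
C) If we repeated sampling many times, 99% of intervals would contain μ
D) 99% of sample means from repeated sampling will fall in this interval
C

A) Wrong — μ is fixed; the randomness lives in the interval, not in μ.
B) Wrong — x̄ is observed and sits in the interval by construction.
C) Correct — this is the frequentist long-run coverage interpretation.
D) Wrong — coverage applies to intervals containing μ, not to future x̄ values.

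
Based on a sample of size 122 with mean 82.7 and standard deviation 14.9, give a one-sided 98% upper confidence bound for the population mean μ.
μ ≤ 85.50

Upper bound (one-sided):
t* = 2.076 (one-sided for 98%)
Upper bound = x̄ + t* · s/√n = 82.7 + 2.076 · 14.9/√122 = 85.50

We are 98% confident that μ ≤ 85.50.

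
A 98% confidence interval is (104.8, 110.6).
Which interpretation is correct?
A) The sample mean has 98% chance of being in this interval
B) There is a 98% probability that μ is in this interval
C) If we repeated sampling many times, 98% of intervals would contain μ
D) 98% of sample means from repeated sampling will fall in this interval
C

A) Wrong — x̄ is observed and sits in the interval by construction.
B) Wrong — μ is fixed; the randomness lives in the interval, not in μ.
C) Correct — this is the frequentist long-run coverage interpretation.
D) Wrong — coverage applies to intervals containing μ, not to future x̄ values.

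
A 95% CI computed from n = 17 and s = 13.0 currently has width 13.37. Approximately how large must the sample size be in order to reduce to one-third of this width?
n ≈ 153

CI width ∝ 1/√n
To reduce width by factor 3, need √n to grow by 3 → need 3² = 9 times as many samples.

Current: n = 17, width = 13.37
New: n = 153, width ≈ 4.15

Width reduced by factor of 13.37/4.15 = 3.22.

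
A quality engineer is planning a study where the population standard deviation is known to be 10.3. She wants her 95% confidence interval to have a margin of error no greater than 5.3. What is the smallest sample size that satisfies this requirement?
n ≥ 15

For margin E ≤ 5.3:
n ≥ (z* · σ / E)²
n ≥ (1.960 · 10.3 / 5.3)²
n ≥ 14.51

Minimum n = 15 (rounding up)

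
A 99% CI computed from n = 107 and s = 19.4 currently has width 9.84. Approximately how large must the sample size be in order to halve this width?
n ≈ 428

CI width ∝ 1/√n
To reduce width by factor 2, need √n to grow by 2 → need 2² = 4 times as many samples.

Current: n = 107, width = 9.84
New: n = 428, width ≈ 4.85

Width reduced by factor of 9.84/4.85 = 2.03.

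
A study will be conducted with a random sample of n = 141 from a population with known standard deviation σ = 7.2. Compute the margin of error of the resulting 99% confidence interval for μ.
Margin of error = 1.56

Margin of error = z* · σ/√n
= 2.576 · 7.2/√141
= 2.576 · 7.2/11.8743
= 1.56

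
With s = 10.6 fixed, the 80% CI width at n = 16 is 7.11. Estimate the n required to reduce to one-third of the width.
n ≈ 144

CI width ∝ 1/√n
To reduce width by factor 3, need √n to grow by 3 → need 3² = 9 times as many samples.

Current: n = 16, width = 7.11
New: n = 144, width ≈ 2.27

Width reduced by factor of 7.11/2.27 = 3.13.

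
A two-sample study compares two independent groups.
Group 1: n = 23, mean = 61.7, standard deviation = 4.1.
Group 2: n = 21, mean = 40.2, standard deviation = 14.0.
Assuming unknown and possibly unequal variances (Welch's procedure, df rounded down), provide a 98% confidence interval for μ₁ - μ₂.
(13.57, 29.43)

Difference: x̄₁ - x̄₂ = 21.50
SE = √(s₁²/n₁ + s₂²/n₂) = √(4.1²/23 + 14.0²/21) = 3.1724
df = 23.13 → 23 (Welch–Satterthwaite, rounded down)
t* = 2.500

CI: 21.50 ± 2.500 · 3.1724 = 21.50 ± 7.93 = (13.57, 29.43)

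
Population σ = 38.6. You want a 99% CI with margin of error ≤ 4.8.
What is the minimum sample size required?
n ≥ 430

For margin E ≤ 4.8:
n ≥ (z* · σ / E)²
n ≥ (2.576 · 38.6 / 4.8)²
n ≥ 429.13

Minimum n = 430 (rounding up)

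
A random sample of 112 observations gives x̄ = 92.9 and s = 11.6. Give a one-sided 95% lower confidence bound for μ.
μ ≥ 91.08

Lower bound (one-sided):
t* = 1.659 (one-sided for 95%)
Lower bound = x̄ - t* · s/√n = 92.9 - 1.659 · 11.6/√112 = 91.08

We are 95% confident that μ ≥ 91.08.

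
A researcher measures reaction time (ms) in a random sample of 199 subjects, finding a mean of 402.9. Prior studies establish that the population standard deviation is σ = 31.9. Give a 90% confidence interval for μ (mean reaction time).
(399.18, 406.62)

z-interval (σ known):
z* = 1.645 for 90% confidence

Margin of error = z* · σ/√n = 1.645 · 31.9/√199 = 3.72

CI: (402.9 - 3.72, 402.9 + 3.72) = (399.18, 406.62)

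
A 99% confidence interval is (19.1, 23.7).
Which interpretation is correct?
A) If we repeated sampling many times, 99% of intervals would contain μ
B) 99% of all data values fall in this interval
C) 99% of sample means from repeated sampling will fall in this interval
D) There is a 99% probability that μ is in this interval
A

A) Correct — this is the frequentist long-run coverage interpretation.
B) Wrong — a CI is about the parameter μ, not individual data values.
C) Wrong — coverage applies to intervals containing μ, not to future x̄ values.
D) Wrong — μ is fixed; the randomness lives in the interval, not in μ.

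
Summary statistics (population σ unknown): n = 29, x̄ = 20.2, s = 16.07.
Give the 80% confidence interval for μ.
(16.28, 24.12)

t-interval (σ unknown):
df = n - 1 = 28
t* = 1.313 for 80% confidence

Margin of error = t* · s/√n = 1.313 · 16.07/√29 = 3.92

CI: (16.28, 24.12)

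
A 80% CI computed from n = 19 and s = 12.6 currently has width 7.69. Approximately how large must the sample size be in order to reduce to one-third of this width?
n ≈ 171

CI width ∝ 1/√n
To reduce width by factor 3, need √n to grow by 3 → need 3² = 9 times as many samples.

Current: n = 19, width = 7.69
New: n = 171, width ≈ 2.48

Width reduced by factor of 7.69/2.48 = 3.10.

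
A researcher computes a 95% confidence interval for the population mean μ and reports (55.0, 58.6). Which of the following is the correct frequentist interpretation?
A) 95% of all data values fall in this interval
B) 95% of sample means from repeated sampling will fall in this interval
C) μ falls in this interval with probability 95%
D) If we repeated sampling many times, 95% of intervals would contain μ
D

A) Wrong — a CI is about the parameter μ, not individual data values.
B) Wrong — coverage applies to intervals containing μ, not to future x̄ values.
C) Wrong — μ is fixed; the randomness lives in the interval, not in μ.
D) Correct — this is the frequentist long-run coverage interpretation.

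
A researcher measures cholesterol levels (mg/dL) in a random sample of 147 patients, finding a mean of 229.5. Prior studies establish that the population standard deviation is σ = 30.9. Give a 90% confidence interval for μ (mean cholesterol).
(225.31, 233.69)

z-interval (σ known):
z* = 1.645 for 90% confidence

Margin of error = z* · σ/√n = 1.645 · 30.9/√147 = 4.19

CI: (229.5 - 4.19, 229.5 + 4.19) = (225.31, 233.69)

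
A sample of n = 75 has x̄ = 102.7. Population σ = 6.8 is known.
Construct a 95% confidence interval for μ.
(101.16, 104.24)

z-interval (σ known):
z* = 1.960 for 95% confidence

Margin of error = z* · σ/√n = 1.960 · 6.8/√75 = 1.54

CI: (102.7 - 1.54, 102.7 + 1.54) = (101.16, 104.24)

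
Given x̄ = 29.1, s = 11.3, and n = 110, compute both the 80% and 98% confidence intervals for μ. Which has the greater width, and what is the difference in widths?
98% CI is wider by 2.31

df = 109
80% CI: t* = 1.289, (27.71, 30.49), width = 2 · t* · s/√n = 2.78
98% CI: t* = 2.361, (26.56, 31.64), width = 2 · t* · s/√n = 5.09

The 98% CI is wider by 5.09 - 2.78 = 2.31.
Higher confidence requires a wider interval.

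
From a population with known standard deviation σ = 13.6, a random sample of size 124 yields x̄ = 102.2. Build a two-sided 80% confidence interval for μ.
(100.63, 103.77)

z-interval (σ known):
z* = 1.282 for 80% confidence

Margin of error = z* · σ/√n = 1.282 · 13.6/√124 = 1.57

CI: (102.2 - 1.57, 102.2 + 1.57) = (100.63, 103.77)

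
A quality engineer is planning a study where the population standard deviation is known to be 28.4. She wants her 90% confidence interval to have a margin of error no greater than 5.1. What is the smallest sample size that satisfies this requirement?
n ≥ 84

For margin E ≤ 5.1:
n ≥ (z* · σ / E)²
n ≥ (1.645 · 28.4 / 5.1)²
n ≥ 83.91

Minimum n = 84 (rounding up)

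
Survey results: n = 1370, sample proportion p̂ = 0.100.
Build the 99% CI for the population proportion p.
(0.079, 0.121)

Proportion CI:
SE = √(p̂(1-p̂)/n) = √(0.100 · 0.900 / 1370) = 0.00811

z* = 2.576
Margin = z* · SE = 2.576 · 0.00811 = 0.0209

CI: 0.100 ± 0.0209 = (0.079, 0.121)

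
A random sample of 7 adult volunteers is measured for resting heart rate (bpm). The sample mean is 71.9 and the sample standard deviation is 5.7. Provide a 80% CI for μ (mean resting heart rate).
(68.80, 75.00)

t-interval (σ unknown):
df = n - 1 = 6
t* = 1.440 for 80% confidence

Margin of error = t* · s/√n = 1.440 · 5.7/√7 = 3.10

CI: (68.80, 75.00)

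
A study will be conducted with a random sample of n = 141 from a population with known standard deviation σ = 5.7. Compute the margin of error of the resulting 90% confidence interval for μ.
Margin of error = 0.79

Margin of error = z* · σ/√n
= 1.645 · 5.7/√141
= 1.645 · 5.7/11.8743
= 0.79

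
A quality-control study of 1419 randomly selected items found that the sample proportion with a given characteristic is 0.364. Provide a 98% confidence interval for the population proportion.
(0.334, 0.394)

Proportion CI:
SE = √(p̂(1-p̂)/n) = √(0.364 · 0.636 / 1419) = 0.01277

z* = 2.326
Margin = z* · SE = 2.326 · 0.01277 = 0.0297

CI: 0.364 ± 0.0297 = (0.334, 0.394)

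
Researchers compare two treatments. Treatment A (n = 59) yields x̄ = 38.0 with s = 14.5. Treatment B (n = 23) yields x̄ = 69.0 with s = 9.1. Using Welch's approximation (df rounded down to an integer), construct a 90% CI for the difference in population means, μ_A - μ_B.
(-35.47, -26.53)

Difference: x̄₁ - x̄₂ = -31.00
SE = √(s₁²/n₁ + s₂²/n₂) = √(14.5²/59 + 9.1²/23) = 2.6766
df = 63.50 → 63 (Welch–Satterthwaite, rounded down)
t* = 1.669

CI: -31.00 ± 1.669 · 2.6766 = -31.00 ± 4.47 = (-35.47, -26.53)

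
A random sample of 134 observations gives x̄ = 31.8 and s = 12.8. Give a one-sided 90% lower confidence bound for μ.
μ ≥ 30.38

Lower bound (one-sided):
t* = 1.288 (one-sided for 90%)
Lower bound = x̄ - t* · s/√n = 31.8 - 1.288 · 12.8/√134 = 30.38

We are 90% confident that μ ≥ 30.38.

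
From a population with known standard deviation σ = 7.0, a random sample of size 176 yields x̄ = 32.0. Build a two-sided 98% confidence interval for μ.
(30.77, 33.23)

z-interval (σ known):
z* = 2.326 for 98% confidence

Margin of error = z* · σ/√n = 2.326 · 7.0/√176 = 1.23

CI: (32.0 - 1.23, 32.0 + 1.23) = (30.77, 33.23)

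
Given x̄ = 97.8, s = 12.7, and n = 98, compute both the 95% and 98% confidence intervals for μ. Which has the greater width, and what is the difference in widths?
98% CI is wider by 0.98

df = 97
95% CI: t* = 1.985, (95.25, 100.35), width = 2 · t* · s/√n = 5.09
98% CI: t* = 2.365, (94.77, 100.83), width = 2 · t* · s/√n = 6.07

The 98% CI is wider by 6.07 - 5.09 = 0.98.
Higher confidence requires a wider interval.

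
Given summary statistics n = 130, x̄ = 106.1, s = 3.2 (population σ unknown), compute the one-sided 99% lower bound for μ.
μ ≥ 105.44

Lower bound (one-sided):
t* = 2.356 (one-sided for 99%)
Lower bound = x̄ - t* · s/√n = 106.1 - 2.356 · 3.2/√130 = 105.44

We are 99% confident that μ ≥ 105.44.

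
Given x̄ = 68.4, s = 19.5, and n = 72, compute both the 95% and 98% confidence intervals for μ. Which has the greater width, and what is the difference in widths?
98% CI is wider by 1.78

df = 71
95% CI: t* = 1.994, (63.82, 72.98), width = 2 · t* · s/√n = 9.16
98% CI: t* = 2.380, (62.93, 73.87), width = 2 · t* · s/√n = 10.94

The 98% CI is wider by 10.94 - 9.16 = 1.78.
Higher confidence requires a wider interval.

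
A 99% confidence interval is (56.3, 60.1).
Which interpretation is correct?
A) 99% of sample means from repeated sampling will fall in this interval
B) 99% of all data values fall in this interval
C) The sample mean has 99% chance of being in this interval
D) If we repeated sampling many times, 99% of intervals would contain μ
D

A) Wrong — coverage applies to intervals containing μ, not to future x̄ values.
B) Wrong — a CI is about the parameter μ, not individual data values.
C) Wrong — x̄ is observed and sits in the interval by construction.
D) Correct — this is the frequentist long-run coverage interpretation.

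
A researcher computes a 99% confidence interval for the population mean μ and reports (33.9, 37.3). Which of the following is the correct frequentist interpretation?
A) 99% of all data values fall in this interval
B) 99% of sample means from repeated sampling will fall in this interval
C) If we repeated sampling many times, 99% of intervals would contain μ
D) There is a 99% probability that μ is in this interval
C

A) Wrong — a CI is about the parameter μ, not individual data values.
B) Wrong — coverage applies to intervals containing μ, not to future x̄ values.
C) Correct — this is the frequentist long-run coverage interpretation.
D) Wrong — μ is fixed; the randomness lives in the interval, not in μ.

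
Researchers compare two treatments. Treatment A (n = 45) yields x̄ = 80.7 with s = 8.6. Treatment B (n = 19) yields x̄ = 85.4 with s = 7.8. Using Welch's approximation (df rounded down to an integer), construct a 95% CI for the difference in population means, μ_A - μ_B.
(-9.16, -0.24)

Difference: x̄₁ - x̄₂ = -4.70
SE = √(s₁²/n₁ + s₂²/n₂) = √(8.6²/45 + 7.8²/19) = 2.2013
df = 37.21 → 37 (Welch–Satterthwaite, rounded down)
t* = 2.026

CI: -4.70 ± 2.026 · 2.2013 = -4.70 ± 4.46 = (-9.16, -0.24)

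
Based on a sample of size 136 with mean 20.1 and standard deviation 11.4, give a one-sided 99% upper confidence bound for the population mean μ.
μ ≤ 22.40

Upper bound (one-sided):
t* = 2.354 (one-sided for 99%)
Upper bound = x̄ + t* · s/√n = 20.1 + 2.354 · 11.4/√136 = 22.40

We are 99% confident that μ ≤ 22.40.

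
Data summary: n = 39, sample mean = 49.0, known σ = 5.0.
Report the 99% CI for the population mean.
(46.94, 51.06)

z-interval (σ known):
z* = 2.576 for 99% confidence

Margin of error = z* · σ/√n = 2.576 · 5.0/√39 = 2.06

CI: (49.0 - 2.06, 49.0 + 2.06) = (46.94, 51.06)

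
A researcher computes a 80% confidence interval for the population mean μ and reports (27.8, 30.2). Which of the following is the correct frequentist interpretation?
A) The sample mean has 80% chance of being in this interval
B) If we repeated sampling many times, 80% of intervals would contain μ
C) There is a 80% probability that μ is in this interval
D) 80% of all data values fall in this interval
B

A) Wrong — x̄ is observed and sits in the interval by construction.
B) Correct — this is the frequentist long-run coverage interpretation.
C) Wrong — μ is fixed; the randomness lives in the interval, not in μ.
D) Wrong — a CI is about the parameter μ, not individual data values.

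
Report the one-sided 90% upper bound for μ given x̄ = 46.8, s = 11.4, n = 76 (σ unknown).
μ ≤ 48.49

Upper bound (one-sided):
t* = 1.293 (one-sided for 90%)
Upper bound = x̄ + t* · s/√n = 46.8 + 1.293 · 11.4/√76 = 48.49

We are 90% confident that μ ≤ 48.49.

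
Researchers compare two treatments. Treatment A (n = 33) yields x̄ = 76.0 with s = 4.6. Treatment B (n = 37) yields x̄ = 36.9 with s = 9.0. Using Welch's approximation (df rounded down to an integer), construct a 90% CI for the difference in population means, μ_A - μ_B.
(36.28, 41.92)

Difference: x̄₁ - x̄₂ = 39.10
SE = √(s₁²/n₁ + s₂²/n₂) = √(4.6²/33 + 9.0²/37) = 1.6824
df = 54.88 → 54 (Welch–Satterthwaite, rounded down)
t* = 1.674

CI: 39.10 ± 1.674 · 1.6824 = 39.10 ± 2.82 = (36.28, 41.92)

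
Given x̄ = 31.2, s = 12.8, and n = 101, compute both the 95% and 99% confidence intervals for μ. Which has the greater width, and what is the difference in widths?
99% CI is wider by 1.64

df = 100
95% CI: t* = 1.984, (28.67, 33.73), width = 2 · t* · s/√n = 5.05
99% CI: t* = 2.626, (27.86, 34.54), width = 2 · t* · s/√n = 6.69

The 99% CI is wider by 6.69 - 5.05 = 1.64.
Higher confidence requires a wider interval.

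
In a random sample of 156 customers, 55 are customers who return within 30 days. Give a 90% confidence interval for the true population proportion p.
(0.290, 0.415)

Proportion CI:
p̂ = 55/156 = 0.35256
SE = √(p̂(1-p̂)/n) = √(0.35256 · 0.64744 / 156) = 0.03825

z* = 1.645
Margin = z* · SE = 1.645 · 0.03825 = 0.0629

CI: 0.35256 ± 0.0629 = (0.290, 0.415)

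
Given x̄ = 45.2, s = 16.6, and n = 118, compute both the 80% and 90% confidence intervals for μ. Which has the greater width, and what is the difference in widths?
90% CI is wider by 1.13

df = 117
80% CI: t* = 1.289, (43.23, 47.17), width = 2 · t* · s/√n = 3.94
90% CI: t* = 1.658, (42.67, 47.73), width = 2 · t* · s/√n = 5.07

The 90% CI is wider by 5.07 - 3.94 = 1.13.
Higher confidence requires a wider interval.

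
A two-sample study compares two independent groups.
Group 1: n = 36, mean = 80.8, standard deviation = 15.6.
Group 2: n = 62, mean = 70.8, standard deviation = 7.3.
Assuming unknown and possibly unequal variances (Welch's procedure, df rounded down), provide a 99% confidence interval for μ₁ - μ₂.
(2.57, 17.43)

Difference: x̄₁ - x̄₂ = 10.00
SE = √(s₁²/n₁ + s₂²/n₂) = √(15.6²/36 + 7.3²/62) = 2.7603
df = 44.06 → 44 (Welch–Satterthwaite, rounded down)
t* = 2.692

CI: 10.00 ± 2.692 · 2.7603 = 10.00 ± 7.43 = (2.57, 17.43)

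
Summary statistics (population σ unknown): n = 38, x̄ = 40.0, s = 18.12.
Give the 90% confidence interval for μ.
(35.04, 44.96)

t-interval (σ unknown):
df = n - 1 = 37
t* = 1.687 for 90% confidence

Margin of error = t* · s/√n = 1.687 · 18.12/√38 = 4.96

CI: (35.04, 44.96)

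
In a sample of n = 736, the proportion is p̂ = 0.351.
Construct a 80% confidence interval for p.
(0.328, 0.374)

Proportion CI:
SE = √(p̂(1-p̂)/n) = √(0.351 · 0.649 / 736) = 0.01759

z* = 1.282
Margin = z* · SE = 1.282 · 0.01759 = 0.0226

CI: 0.351 ± 0.0226 = (0.328, 0.374)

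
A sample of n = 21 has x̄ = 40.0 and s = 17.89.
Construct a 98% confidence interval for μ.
(30.13, 49.87)

t-interval (σ unknown):
df = n - 1 = 20
t* = 2.528 for 98% confidence

Margin of error = t* · s/√n = 2.528 · 17.89/√21 = 9.87

CI: (30.13, 49.87)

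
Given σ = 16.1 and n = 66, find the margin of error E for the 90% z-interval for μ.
Margin of error = 3.26

Margin of error = z* · σ/√n
= 1.645 · 16.1/√66
= 1.645 · 16.1/8.1240
= 3.26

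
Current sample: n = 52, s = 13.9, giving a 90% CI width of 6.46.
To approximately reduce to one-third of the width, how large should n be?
n ≈ 468

CI width ∝ 1/√n
To reduce width by factor 3, need √n to grow by 3 → need 3² = 9 times as many samples.

Current: n = 52, width = 6.46
New: n = 468, width ≈ 2.12

Width reduced by factor of 6.46/2.12 = 3.05.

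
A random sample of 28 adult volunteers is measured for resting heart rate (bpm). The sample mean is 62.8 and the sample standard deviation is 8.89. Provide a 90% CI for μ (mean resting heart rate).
(59.94, 65.66)

t-interval (σ unknown):
df = n - 1 = 27
t* = 1.703 for 90% confidence

Margin of error = t* · s/√n = 1.703 · 8.89/√28 = 2.86

CI: (59.94, 65.66)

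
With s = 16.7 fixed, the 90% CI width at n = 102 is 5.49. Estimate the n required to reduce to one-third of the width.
n ≈ 918

CI width ∝ 1/√n
To reduce width by factor 3, need √n to grow by 3 → need 3² = 9 times as many samples.

Current: n = 102, width = 5.49
New: n = 918, width ≈ 1.82

Width reduced by factor of 5.49/1.82 = 3.02.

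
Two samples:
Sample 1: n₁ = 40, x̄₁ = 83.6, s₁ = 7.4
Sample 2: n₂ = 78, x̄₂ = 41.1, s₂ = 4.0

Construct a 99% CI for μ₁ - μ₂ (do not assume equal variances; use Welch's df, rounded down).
(39.14, 45.86)

Difference: x̄₁ - x̄₂ = 42.50
SE = √(s₁²/n₁ + s₂²/n₂) = √(7.4²/40 + 4.0²/78) = 1.2546
df = 50.98 → 50 (Welch–Satterthwaite, rounded down)
t* = 2.678

CI: 42.50 ± 2.678 · 1.2546 = 42.50 ± 3.36 = (39.14, 45.86)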